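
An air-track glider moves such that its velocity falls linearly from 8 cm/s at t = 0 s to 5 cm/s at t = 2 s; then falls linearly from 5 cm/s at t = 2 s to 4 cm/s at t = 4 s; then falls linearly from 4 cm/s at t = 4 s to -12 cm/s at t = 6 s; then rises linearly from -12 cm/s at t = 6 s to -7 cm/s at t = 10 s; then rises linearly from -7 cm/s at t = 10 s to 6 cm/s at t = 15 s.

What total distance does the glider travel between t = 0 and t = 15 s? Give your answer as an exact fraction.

Distance (not displacement) is the total path length: add the absolute areas under v-t.
0–2 s: |½(8 + 5)(2)| = 13 cm
2–4 s: |½(5 + 4)(2)| = 9 cm
4–6 s: v = 0 at t = 4.5 s; triangle areas 1 + 9 = 10 cm
6–10 s: |½(-12 + -7)(4)| = 38 cm
10–15 s: v = 0 at t = 165/13 s; triangle areas 245/26 + 90/13 = 425/26 cm
Total distance = 2245/26 cm

2245/26 cm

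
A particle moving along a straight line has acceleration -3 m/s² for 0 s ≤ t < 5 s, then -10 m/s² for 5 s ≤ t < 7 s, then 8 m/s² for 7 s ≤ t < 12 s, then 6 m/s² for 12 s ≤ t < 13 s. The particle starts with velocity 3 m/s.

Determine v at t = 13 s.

14 m/s

Δv equals the area under the a-t graph; then v = v₀ + Δv.
0–5 s: -3 × 5 = -15 m/s
5–7 s: -10 × 2 = -20 m/s
7–12 s: 8 × 5 = 40 m/s
12–13 s: 6 × 1 = 6 m/s
Δv = 11 m/s, so v(13) = 3 + (11) = 14 m/s.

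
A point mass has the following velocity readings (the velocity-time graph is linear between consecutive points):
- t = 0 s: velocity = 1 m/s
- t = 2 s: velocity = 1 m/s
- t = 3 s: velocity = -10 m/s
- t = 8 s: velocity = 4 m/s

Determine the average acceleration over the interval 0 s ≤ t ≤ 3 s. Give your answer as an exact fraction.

-11/3 m/s²

Average acceleration = Δv/Δt = (-10 − 1)/(3 − 0) = -11/3 m/s².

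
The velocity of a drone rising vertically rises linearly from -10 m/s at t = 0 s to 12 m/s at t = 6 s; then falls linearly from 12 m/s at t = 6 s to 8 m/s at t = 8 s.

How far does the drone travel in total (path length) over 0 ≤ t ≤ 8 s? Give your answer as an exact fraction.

Distance (not displacement) is the total path length: add the absolute areas under v-t.
0–6 s: v = 0 at t = 30/11 s; triangle areas 150/11 + 216/11 = 366/11 m
6–8 s: |½(12 + 8)(2)| = 20 m
Total distance = 586/11 m

586/11 m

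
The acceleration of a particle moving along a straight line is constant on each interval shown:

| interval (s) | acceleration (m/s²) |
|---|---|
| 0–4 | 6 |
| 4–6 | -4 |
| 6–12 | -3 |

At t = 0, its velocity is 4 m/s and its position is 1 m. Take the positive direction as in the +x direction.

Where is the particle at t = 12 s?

On each constant-a segment, Δv = aΔt and Δx = v₀Δt + ½aΔt²; chain segment to segment.
0–4 s: v starts 4 m/s; Δx = 4·4 + ½·6·4² = 64 m; v ends 28 m/s.
4–6 s: v starts 28 m/s; Δx = 28·2 + ½·-4·2² = 48 m; v ends 20 m/s.
6–12 s: v starts 20 m/s; Δx = 20·6 + ½·-3·6² = 66 m; v ends 2 m/s.
x(12) = 1 + Σ Δx = 179 m.

179 m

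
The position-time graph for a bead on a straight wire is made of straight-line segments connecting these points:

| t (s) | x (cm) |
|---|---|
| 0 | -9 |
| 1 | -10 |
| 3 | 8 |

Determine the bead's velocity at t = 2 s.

Velocity is the slope of the x-t graph on 1–3 s: (8 − -10)/(3 − 1) = 9 cm/s.

9 cm/s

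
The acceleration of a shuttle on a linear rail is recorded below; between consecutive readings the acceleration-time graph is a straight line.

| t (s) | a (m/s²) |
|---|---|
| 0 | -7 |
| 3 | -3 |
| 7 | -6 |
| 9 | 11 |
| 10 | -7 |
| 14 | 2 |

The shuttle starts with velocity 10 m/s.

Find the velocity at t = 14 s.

-26 m/s

Δv equals the area under the a-t graph; then v = v₀ + Δv.
0–3 s: ½(-7 + -3)(3) = -15 m/s
3–7 s: ½(-3 + -6)(4) = -18 m/s
7–9 s: ½(-6 + 11)(2) = 5 m/s
9–10 s: ½(11 + -7)(1) = 2 m/s
10–14 s: ½(-7 + 2)(4) = -10 m/s
Δv = -36 m/s, so v(14) = 10 + (-36) = -26 m/s.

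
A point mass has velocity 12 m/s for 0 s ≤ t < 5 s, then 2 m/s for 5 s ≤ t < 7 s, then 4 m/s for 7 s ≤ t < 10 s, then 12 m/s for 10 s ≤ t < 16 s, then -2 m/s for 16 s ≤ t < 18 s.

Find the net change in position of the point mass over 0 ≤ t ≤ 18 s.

144 m

Net displacement equals the area under the velocity-time graph (areas below the axis count negative).
0–5 s: 12 × 5 = 60 m
5–7 s: 2 × 2 = 4 m
7–10 s: 4 × 3 = 12 m
10–16 s: 12 × 6 = 72 m
16–18 s: -2 × 2 = -4 m
Net displacement = 144 m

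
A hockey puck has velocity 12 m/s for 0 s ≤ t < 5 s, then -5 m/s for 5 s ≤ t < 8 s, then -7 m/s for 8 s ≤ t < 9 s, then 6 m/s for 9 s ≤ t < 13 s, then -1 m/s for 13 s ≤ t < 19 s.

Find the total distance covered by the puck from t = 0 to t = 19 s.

112 m

Total distance travelled is ∫|v| dt — sum the magnitudes of each area piece.
0–5 s: |12| × 5 = 60 m
5–8 s: |-5| × 3 = 15 m
8–9 s: |-7| × 1 = 7 m
9–13 s: |6| × 4 = 24 m
13–19 s: |-1| × 6 = 6 m
Total distance = 112 m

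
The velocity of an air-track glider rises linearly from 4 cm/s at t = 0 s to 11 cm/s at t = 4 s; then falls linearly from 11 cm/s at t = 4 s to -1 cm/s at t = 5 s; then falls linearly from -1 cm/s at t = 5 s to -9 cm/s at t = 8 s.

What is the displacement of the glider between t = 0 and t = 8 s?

Displacement is the signed area under the v-t curve.
0–4 s: ½(4 + 11)(4) = 30 cm
4–5 s: ½(11 + -1)(1) = 5 cm
5–8 s: ½(-1 + -9)(3) = -15 cm
Net displacement = 20 cm

20 cm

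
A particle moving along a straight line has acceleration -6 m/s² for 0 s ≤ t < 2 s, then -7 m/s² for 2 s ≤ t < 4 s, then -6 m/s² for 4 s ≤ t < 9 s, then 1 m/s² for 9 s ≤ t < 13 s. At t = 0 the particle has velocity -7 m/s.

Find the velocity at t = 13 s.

Δv equals the area under the a-t graph; then v = v₀ + Δv.
0–2 s: -6 × 2 = -12 m/s
2–4 s: -7 × 2 = -14 m/s
4–9 s: -6 × 5 = -30 m/s
9–13 s: 1 × 4 = 4 m/s
Δv = -52 m/s, so v(13) = -7 + (-52) = -59 m/s.

-59 m/s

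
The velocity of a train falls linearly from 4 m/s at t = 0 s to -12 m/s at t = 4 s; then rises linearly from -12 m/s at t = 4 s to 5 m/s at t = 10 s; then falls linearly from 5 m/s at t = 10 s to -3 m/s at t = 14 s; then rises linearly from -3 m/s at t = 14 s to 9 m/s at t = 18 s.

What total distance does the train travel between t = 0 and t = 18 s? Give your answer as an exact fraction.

2493/34 m

Distance (not displacement) is the total path length: add the absolute areas under v-t.
0–4 s: v = 0 at t = 1 s; triangle areas 2 + 18 = 20 m
4–10 s: v = 0 at t = 140/17 s; triangle areas 432/17 + 75/17 = 507/17 m
10–14 s: v = 0 at t = 12.5 s; triangle areas 6.25 + 2.25 = 8.5 m
14–18 s: v = 0 at t = 15 s; triangle areas 1.5 + 13.5 = 15 m
Total distance = 2493/34 m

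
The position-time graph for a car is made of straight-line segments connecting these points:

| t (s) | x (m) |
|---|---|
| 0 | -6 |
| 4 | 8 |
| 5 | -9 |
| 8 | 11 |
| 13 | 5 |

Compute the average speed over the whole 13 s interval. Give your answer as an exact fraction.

57/13 m/s

Average speed = (total path length)/(elapsed time); on a piecewise-linear x-t graph the path length is Σ|Δx|.
0–4 s: |Δx| = |8 − -6| = 14 m
4–5 s: |Δx| = |-9 − 8| = 17 m
5–8 s: |Δx| = |11 − -9| = 20 m
8–13 s: |Δx| = |5 − 11| = 6 m
Total path = 57 m; average speed = 57/13 = 57/13 m/s.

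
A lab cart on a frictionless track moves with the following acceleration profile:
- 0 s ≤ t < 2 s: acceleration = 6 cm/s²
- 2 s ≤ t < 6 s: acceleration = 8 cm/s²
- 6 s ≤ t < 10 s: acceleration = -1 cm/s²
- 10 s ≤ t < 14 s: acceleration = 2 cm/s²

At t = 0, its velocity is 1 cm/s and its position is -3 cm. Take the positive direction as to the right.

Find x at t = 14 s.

479 cm

On each constant-a segment, Δv = aΔt and Δx = v₀Δt + ½aΔt²; chain segment to segment.
0–2 s: v starts 1 cm/s; Δx = 1·2 + ½·6·2² = 14 cm; v ends 13 cm/s.
2–6 s: v starts 13 cm/s; Δx = 13·4 + ½·8·4² = 116 cm; v ends 45 cm/s.
6–10 s: v starts 45 cm/s; Δx = 45·4 + ½·-1·4² = 172 cm; v ends 41 cm/s.
10–14 s: v starts 41 cm/s; Δx = 41·4 + ½·2·4² = 180 cm; v ends 49 cm/s.
x(14) = -3 + Σ Δx = 479 cm.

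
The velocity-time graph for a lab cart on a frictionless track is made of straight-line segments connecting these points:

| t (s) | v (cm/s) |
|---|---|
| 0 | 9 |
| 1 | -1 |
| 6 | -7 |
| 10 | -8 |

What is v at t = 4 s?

On 1–6 s the graph is linear from -1 to -7 cm/s: v(4) = -1 + (-7 − -1)·(4 − 1)/(6 − 1) = -4.6 cm/s.

-4.6 cm/s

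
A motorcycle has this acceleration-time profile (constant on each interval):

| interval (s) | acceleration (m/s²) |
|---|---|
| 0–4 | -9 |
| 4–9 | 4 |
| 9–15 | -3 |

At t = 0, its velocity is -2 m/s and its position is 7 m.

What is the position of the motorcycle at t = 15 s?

On each constant-a segment, Δv = aΔt and Δx = v₀Δt + ½aΔt²; chain segment to segment.
0–4 s: v starts -2 m/s; Δx = -2·4 + ½·-9·4² = -80 m; v ends -38 m/s.
4–9 s: v starts -38 m/s; Δx = -38·5 + ½·4·5² = -140 m; v ends -18 m/s.
9–15 s: v starts -18 m/s; Δx = -18·6 + ½·-3·6² = -162 m; v ends -36 m/s.
x(15) = 7 + Σ Δx = -375 m.

-375 m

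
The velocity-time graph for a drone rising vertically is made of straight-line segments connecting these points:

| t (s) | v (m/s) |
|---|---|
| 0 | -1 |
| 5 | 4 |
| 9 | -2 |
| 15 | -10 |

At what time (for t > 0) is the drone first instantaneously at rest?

t = 1 s

v changes sign on 0–5 s (from -1 to 4); the graph is linear there, so v = 0 at t = 0 + (1)·(5 − 0)/(4 − -1) = 1 s.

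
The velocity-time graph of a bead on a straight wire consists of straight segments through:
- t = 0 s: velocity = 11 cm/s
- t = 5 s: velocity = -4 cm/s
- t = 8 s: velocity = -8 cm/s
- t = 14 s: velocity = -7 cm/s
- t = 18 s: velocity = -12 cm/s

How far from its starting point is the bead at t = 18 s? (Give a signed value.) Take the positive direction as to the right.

-83.5 cm

Displacement is the signed area under the v-t curve.
0–5 s: ½(11 + -4)(5) = 17.5 cm
5–8 s: ½(-4 + -8)(3) = -18 cm
8–14 s: ½(-8 + -7)(6) = -45 cm
14–18 s: ½(-7 + -12)(4) = -38 cm
Net displacement = -83.5 cm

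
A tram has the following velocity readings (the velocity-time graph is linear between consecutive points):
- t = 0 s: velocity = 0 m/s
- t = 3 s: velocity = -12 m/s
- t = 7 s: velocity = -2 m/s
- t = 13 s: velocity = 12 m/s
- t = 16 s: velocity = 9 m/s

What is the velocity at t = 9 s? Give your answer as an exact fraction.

On 7–13 s the graph is linear from -2 to 12 m/s: v(9) = -2 + (12 − -2)·(9 − 7)/(13 − 7) = 8/3 m/s.

8/3 m/s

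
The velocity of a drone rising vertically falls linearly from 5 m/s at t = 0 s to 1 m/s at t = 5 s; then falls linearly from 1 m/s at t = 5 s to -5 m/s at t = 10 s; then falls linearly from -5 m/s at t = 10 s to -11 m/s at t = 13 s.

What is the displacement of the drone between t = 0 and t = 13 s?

Net displacement equals the area under the velocity-time graph (areas below the axis count negative).
0–5 s: ½(5 + 1)(5) = 15 m
5–10 s: ½(1 + -5)(5) = -10 m
10–13 s: ½(-5 + -11)(3) = -24 m
Net displacement = -19 m

-19 m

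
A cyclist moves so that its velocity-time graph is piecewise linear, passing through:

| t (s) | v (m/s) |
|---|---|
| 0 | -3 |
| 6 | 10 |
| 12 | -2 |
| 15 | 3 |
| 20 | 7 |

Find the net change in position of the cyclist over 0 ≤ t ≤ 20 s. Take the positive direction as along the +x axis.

Displacement is the signed area under the v-t curve.
0–6 s: ½(-3 + 10)(6) = 21 m
6–12 s: ½(10 + -2)(6) = 24 m
12–15 s: ½(-2 + 3)(3) = 1.5 m
15–20 s: ½(3 + 7)(5) = 25 m
Net displacement = 71.5 m

71.5 m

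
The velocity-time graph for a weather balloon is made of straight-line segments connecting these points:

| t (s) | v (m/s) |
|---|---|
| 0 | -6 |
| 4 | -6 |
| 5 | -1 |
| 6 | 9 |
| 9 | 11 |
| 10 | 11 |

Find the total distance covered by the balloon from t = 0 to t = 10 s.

72.6 m

Total distance travelled is ∫|v| dt — sum the magnitudes of each area piece.
0–4 s: |-6| × 4 = 24 m
4–5 s: |½(-6 + -1)(1)| = 3.5 m
5–6 s: v = 0 at t = 5.1 s; triangle areas 0.05 + 4.05 = 4.1 m
6–9 s: |½(9 + 11)(3)| = 30 m
9–10 s: |11| × 1 = 11 m
Total distance = 72.6 m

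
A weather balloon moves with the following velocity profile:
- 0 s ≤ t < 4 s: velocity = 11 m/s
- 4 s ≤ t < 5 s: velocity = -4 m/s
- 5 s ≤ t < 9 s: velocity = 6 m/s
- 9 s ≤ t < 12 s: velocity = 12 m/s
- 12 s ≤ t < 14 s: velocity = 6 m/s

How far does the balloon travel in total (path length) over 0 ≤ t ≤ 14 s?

Distance (not displacement) is the total path length: add the absolute areas under v-t.
0–4 s: |11| × 4 = 44 m
4–5 s: |-4| × 1 = 4 m
5–9 s: |6| × 4 = 24 m
9–12 s: |12| × 3 = 36 m
12–14 s: |6| × 2 = 12 m
Total distance = 120 m

120 m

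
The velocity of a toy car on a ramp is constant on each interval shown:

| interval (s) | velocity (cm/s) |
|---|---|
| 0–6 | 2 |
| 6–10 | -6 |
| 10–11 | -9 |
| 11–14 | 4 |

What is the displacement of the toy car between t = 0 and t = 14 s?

Displacement is the signed area under the v-t curve.
0–6 s: 2 × 6 = 12 cm
6–10 s: -6 × 4 = -24 cm
10–11 s: -9 × 1 = -9 cm
11–14 s: 4 × 3 = 12 cm
Net displacement = -9 cm

-9 cm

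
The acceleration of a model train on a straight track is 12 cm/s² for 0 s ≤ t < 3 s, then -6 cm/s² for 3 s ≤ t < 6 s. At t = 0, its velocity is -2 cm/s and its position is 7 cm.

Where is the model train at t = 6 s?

130 cm

On each constant-a segment, Δv = aΔt and Δx = v₀Δt + ½aΔt²; chain segment to segment.
0–3 s: v starts -2 cm/s; Δx = -2·3 + ½·12·3² = 48 cm; v ends 34 cm/s.
3–6 s: v starts 34 cm/s; Δx = 34·3 + ½·-6·3² = 75 cm; v ends 16 cm/s.
x(6) = 7 + Σ Δx = 130 cm.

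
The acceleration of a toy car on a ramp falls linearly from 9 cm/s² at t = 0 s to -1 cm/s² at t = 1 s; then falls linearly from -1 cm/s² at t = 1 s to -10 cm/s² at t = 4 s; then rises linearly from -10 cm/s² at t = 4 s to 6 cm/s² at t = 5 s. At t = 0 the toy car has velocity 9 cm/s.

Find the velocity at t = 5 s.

Δv equals the area under the a-t graph; then v = v₀ + Δv.
0–1 s: ½(9 + -1)(1) = 4 cm/s
1–4 s: ½(-1 + -10)(3) = -16.5 cm/s
4–5 s: ½(-10 + 6)(1) = -2 cm/s
Δv = -14.5 cm/s, so v(5) = 9 + (-14.5) = -5.5 cm/s.

-5.5 cm/s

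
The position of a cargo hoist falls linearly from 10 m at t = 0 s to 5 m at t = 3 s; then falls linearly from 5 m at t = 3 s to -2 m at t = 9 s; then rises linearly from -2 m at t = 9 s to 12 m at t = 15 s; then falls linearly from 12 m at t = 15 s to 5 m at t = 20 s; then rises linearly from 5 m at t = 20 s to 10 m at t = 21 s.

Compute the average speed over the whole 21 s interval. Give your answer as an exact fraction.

Average speed = (total path length)/(elapsed time); on a piecewise-linear x-t graph the path length is Σ|Δx|.
0–3 s: |Δx| = |5 − 10| = 5 m
3–9 s: |Δx| = |-2 − 5| = 7 m
9–15 s: |Δx| = |12 − -2| = 14 m
15–20 s: |Δx| = |5 − 12| = 7 m
20–21 s: |Δx| = |10 − 5| = 5 m
Total path = 38 m; average speed = 38/21 = 38/21 m/s.

38/21 m/s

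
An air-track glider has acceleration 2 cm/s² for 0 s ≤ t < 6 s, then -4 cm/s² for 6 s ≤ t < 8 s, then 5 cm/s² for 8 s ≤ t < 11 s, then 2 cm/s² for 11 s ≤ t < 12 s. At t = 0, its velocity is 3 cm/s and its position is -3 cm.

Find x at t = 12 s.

On each constant-a segment, Δv = aΔt and Δx = v₀Δt + ½aΔt²; chain segment to segment.
0–6 s: v starts 3 cm/s; Δx = 3·6 + ½·2·6² = 54 cm; v ends 15 cm/s.
6–8 s: v starts 15 cm/s; Δx = 15·2 + ½·-4·2² = 22 cm; v ends 7 cm/s.
8–11 s: v starts 7 cm/s; Δx = 7·3 + ½·5·3² = 43.5 cm; v ends 22 cm/s.
11–12 s: v starts 22 cm/s; Δx = 22·1 + ½·2·1² = 23 cm; v ends 24 cm/s.
x(12) = -3 + Σ Δx = 139.5 cm.

139.5 cm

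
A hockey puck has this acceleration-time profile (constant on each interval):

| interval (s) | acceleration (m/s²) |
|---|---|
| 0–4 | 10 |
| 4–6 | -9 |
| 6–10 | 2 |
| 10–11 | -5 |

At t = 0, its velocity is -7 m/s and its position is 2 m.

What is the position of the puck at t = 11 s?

On each constant-a segment, Δv = aΔt and Δx = v₀Δt + ½aΔt²; chain segment to segment.
0–4 s: v starts -7 m/s; Δx = -7·4 + ½·10·4² = 52 m; v ends 33 m/s.
4–6 s: v starts 33 m/s; Δx = 33·2 + ½·-9·2² = 48 m; v ends 15 m/s.
6–10 s: v starts 15 m/s; Δx = 15·4 + ½·2·4² = 76 m; v ends 23 m/s.
10–11 s: v starts 23 m/s; Δx = 23·1 + ½·-5·1² = 20.5 m; v ends 18 m/s.
x(11) = 2 + Σ Δx = 198.5 m.

198.5 m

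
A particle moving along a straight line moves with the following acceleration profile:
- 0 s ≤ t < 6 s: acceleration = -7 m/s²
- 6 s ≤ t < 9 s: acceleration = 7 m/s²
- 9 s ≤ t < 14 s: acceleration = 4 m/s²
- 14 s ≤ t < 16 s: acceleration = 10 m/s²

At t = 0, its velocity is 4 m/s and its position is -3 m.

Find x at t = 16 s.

On each constant-a segment, Δv = aΔt and Δx = v₀Δt + ½aΔt²; chain segment to segment.
0–6 s: v starts 4 m/s; Δx = 4·6 + ½·-7·6² = -102 m; v ends -38 m/s.
6–9 s: v starts -38 m/s; Δx = -38·3 + ½·7·3² = -82.5 m; v ends -17 m/s.
9–14 s: v starts -17 m/s; Δx = -17·5 + ½·4·5² = -35 m; v ends 3 m/s.
14–16 s: v starts 3 m/s; Δx = 3·2 + ½·10·2² = 26 m; v ends 23 m/s.
x(16) = -3 + Σ Δx = -196.5 m.

-196.5 m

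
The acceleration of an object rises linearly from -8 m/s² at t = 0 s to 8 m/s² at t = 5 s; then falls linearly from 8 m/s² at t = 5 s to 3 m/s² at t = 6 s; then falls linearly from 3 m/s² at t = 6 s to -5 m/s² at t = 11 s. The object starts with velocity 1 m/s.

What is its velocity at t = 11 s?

Δv equals the area under the a-t graph; then v = v₀ + Δv.
0–5 s: ½(-8 + 8)(5) = 0 m/s
5–6 s: ½(8 + 3)(1) = 5.5 m/s
6–11 s: ½(3 + -5)(5) = -5 m/s
Δv = 0.5 m/s, so v(11) = 1 + (0.5) = 1.5 m/s.

1.5 m/s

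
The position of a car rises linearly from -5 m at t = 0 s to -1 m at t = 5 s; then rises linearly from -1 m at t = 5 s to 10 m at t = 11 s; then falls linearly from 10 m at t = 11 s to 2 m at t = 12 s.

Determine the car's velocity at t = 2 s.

0.8 m/s

Velocity is the slope of the x-t graph on 0–5 s: (-1 − -5)/(5 − 0) = 0.8 m/s.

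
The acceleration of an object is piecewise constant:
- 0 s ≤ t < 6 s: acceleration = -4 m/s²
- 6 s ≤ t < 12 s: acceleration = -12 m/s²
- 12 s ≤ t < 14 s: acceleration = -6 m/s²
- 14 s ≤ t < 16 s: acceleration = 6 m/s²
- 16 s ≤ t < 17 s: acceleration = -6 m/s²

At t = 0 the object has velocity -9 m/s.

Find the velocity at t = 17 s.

-111 m/s

Δv equals the area under the a-t graph; then v = v₀ + Δv.
0–6 s: -4 × 6 = -24 m/s
6–12 s: -12 × 6 = -72 m/s
12–14 s: -6 × 2 = -12 m/s
14–16 s: 6 × 2 = 12 m/s
16–17 s: -6 × 1 = -6 m/s
Δv = -102 m/s, so v(17) = -9 + (-102) = -111 m/s.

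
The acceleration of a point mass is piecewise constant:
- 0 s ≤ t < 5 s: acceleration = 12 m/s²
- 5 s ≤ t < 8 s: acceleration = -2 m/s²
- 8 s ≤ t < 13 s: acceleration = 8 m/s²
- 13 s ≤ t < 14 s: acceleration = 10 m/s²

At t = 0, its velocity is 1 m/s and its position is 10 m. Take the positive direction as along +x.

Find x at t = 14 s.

On each constant-a segment, Δv = aΔt and Δx = v₀Δt + ½aΔt²; chain segment to segment.
0–5 s: v starts 1 m/s; Δx = 1·5 + ½·12·5² = 155 m; v ends 61 m/s.
5–8 s: v starts 61 m/s; Δx = 61·3 + ½·-2·3² = 174 m; v ends 55 m/s.
8–13 s: v starts 55 m/s; Δx = 55·5 + ½·8·5² = 375 m; v ends 95 m/s.
13–14 s: v starts 95 m/s; Δx = 95·1 + ½·10·1² = 100 m; v ends 105 m/s.
x(14) = 10 + Σ Δx = 814 m.

814 m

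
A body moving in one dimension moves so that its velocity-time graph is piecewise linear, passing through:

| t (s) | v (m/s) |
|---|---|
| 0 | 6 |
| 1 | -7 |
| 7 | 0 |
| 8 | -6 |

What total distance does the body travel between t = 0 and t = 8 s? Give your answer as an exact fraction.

709/26 m

Distance (not displacement) is the total path length: add the absolute areas under v-t.
0–1 s: v = 0 at t = 6/13 s; triangle areas 18/13 + 49/26 = 85/26 m
1–7 s: |½(-7 + 0)(6)| = 21 m
7–8 s: |½(0 + -6)(1)| = 3 m
Total distance = 709/26 m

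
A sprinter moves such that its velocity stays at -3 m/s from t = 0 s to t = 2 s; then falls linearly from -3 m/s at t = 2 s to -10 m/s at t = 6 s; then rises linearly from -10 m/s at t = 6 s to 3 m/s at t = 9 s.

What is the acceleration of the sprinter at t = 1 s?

Acceleration is the slope of the v-t graph on 0–2 s: (-3 − -3)/(2 − 0) = 0 m/s².

0 m/s²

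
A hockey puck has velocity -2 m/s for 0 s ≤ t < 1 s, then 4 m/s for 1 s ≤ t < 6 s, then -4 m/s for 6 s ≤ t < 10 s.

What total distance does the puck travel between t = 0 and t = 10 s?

Total distance travelled is ∫|v| dt — sum the magnitudes of each area piece.
0–1 s: |-2| × 1 = 2 m
1–6 s: |4| × 5 = 20 m
6–10 s: |-4| × 4 = 16 m
Total distance = 38 m

38 m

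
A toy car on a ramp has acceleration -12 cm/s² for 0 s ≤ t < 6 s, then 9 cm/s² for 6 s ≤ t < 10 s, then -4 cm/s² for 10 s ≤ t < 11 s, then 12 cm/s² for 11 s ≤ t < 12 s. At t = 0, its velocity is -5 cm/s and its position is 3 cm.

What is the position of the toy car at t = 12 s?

-561 cm

On each constant-a segment, Δv = aΔt and Δx = v₀Δt + ½aΔt²; chain segment to segment.
0–6 s: v starts -5 cm/s; Δx = -5·6 + ½·-12·6² = -246 cm; v ends -77 cm/s.
6–10 s: v starts -77 cm/s; Δx = -77·4 + ½·9·4² = -236 cm; v ends -41 cm/s.
10–11 s: v starts -41 cm/s; Δx = -41·1 + ½·-4·1² = -43 cm; v ends -45 cm/s.
11–12 s: v starts -45 cm/s; Δx = -45·1 + ½·12·1² = -39 cm; v ends -33 cm/s.
x(12) = 3 + Σ Δx = -561 cm.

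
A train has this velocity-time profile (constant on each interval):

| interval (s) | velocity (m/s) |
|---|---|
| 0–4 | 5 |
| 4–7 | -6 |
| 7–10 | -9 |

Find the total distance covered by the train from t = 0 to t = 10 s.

Total distance travelled is ∫|v| dt — sum the magnitudes of each area piece.
0–4 s: |5| × 4 = 20 m
4–7 s: |-6| × 3 = 18 m
7–10 s: |-9| × 3 = 27 m
Total distance = 65 m

65 m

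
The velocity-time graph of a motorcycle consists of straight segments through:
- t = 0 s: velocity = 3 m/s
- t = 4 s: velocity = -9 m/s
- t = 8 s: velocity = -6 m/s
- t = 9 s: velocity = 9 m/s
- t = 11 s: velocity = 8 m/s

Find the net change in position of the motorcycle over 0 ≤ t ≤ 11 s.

-23.5 m

Displacement is the signed area under the v-t curve.
0–4 s: ½(3 + -9)(4) = -12 m
4–8 s: ½(-9 + -6)(4) = -30 m
8–9 s: ½(-6 + 9)(1) = 1.5 m
9–11 s: ½(9 + 8)(2) = 17 m
Net displacement = -23.5 m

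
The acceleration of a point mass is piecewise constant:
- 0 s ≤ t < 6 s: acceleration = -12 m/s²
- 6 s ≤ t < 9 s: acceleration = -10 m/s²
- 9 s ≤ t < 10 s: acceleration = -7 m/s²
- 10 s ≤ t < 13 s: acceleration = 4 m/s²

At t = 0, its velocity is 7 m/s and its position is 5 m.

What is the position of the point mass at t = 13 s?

On each constant-a segment, Δv = aΔt and Δx = v₀Δt + ½aΔt²; chain segment to segment.
0–6 s: v starts 7 m/s; Δx = 7·6 + ½·-12·6² = -174 m; v ends -65 m/s.
6–9 s: v starts -65 m/s; Δx = -65·3 + ½·-10·3² = -240 m; v ends -95 m/s.
9–10 s: v starts -95 m/s; Δx = -95·1 + ½·-7·1² = -98.5 m; v ends -102 m/s.
10–13 s: v starts -102 m/s; Δx = -102·3 + ½·4·3² = -288 m; v ends -90 m/s.
x(13) = 5 + Σ Δx = -795.5 m.

-795.5 m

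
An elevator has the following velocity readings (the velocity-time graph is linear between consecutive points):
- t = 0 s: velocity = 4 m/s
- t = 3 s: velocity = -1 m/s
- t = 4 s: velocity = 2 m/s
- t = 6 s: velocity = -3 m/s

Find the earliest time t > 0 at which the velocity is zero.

v changes sign on 0–3 s (from 4 to -1); the graph is linear there, so v = 0 at t = 0 + (-4)·(3 − 0)/(-1 − 4) = 2.4 s.

t = 2.4 s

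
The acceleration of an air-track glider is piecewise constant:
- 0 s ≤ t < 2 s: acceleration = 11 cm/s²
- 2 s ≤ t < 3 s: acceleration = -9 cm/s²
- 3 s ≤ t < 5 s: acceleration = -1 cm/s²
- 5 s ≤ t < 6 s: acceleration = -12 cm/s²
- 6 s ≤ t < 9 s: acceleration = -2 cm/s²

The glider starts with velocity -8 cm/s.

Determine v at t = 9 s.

Δv equals the area under the a-t graph; then v = v₀ + Δv.
0–2 s: 11 × 2 = 22 cm/s
2–3 s: -9 × 1 = -9 cm/s
3–5 s: -1 × 2 = -2 cm/s
5–6 s: -12 × 1 = -12 cm/s
6–9 s: -2 × 3 = -6 cm/s
Δv = -7 cm/s, so v(9) = -8 + (-7) = -15 cm/s.

-15 cm/s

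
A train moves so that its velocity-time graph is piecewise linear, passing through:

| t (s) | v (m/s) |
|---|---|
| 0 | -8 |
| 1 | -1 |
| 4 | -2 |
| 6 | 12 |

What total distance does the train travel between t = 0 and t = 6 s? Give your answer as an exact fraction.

137/7 m

Distance (not displacement) is the total path length: add the absolute areas under v-t.
0–1 s: |½(-8 + -1)(1)| = 4.5 m
1–4 s: |½(-1 + -2)(3)| = 4.5 m
4–6 s: v = 0 at t = 30/7 s; triangle areas 2/7 + 72/7 = 74/7 m
Total distance = 137/7 m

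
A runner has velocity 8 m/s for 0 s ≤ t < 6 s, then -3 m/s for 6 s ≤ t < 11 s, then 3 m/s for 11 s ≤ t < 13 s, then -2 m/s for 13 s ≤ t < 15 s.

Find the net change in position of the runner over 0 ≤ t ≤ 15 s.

Net displacement equals the area under the velocity-time graph (areas below the axis count negative).
0–6 s: 8 × 6 = 48 m
6–11 s: -3 × 5 = -15 m
11–13 s: 3 × 2 = 6 m
13–15 s: -2 × 2 = -4 m
Net displacement = 35 m

35 m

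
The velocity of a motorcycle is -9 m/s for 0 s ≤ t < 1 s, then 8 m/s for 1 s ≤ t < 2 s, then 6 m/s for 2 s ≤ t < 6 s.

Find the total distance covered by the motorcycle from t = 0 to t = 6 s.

41 m

Total distance travelled is ∫|v| dt — sum the magnitudes of each area piece.
0–1 s: |-9| × 1 = 9 m
1–2 s: |8| × 1 = 8 m
2–6 s: |6| × 4 = 24 m
Total distance = 41 m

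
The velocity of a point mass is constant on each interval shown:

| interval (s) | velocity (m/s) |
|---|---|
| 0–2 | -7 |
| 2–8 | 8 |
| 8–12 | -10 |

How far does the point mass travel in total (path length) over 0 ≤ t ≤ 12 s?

Distance (not displacement) is the total path length: add the absolute areas under v-t.
0–2 s: |-7| × 2 = 14 m
2–8 s: |8| × 6 = 48 m
8–12 s: |-10| × 4 = 40 m
Total distance = 102 m

102 m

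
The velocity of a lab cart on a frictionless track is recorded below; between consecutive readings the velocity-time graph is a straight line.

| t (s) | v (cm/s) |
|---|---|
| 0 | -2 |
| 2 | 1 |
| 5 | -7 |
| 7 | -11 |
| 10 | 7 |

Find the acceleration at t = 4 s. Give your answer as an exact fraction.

Acceleration is the slope of the v-t graph on 2–5 s: (-7 − 1)/(5 − 2) = -8/3 cm/s².

-8/3 cm/s²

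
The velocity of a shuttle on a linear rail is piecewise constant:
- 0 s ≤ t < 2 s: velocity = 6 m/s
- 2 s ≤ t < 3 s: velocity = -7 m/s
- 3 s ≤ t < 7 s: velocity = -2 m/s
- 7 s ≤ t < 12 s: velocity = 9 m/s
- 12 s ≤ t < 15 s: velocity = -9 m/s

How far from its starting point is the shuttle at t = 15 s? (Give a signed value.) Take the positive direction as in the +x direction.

15 m

Net displacement equals the area under the velocity-time graph (areas below the axis count negative).
0–2 s: 6 × 2 = 12 m
2–3 s: -7 × 1 = -7 m
3–7 s: -2 × 4 = -8 m
7–12 s: 9 × 5 = 45 m
12–15 s: -9 × 3 = -27 m
Net displacement = 15 m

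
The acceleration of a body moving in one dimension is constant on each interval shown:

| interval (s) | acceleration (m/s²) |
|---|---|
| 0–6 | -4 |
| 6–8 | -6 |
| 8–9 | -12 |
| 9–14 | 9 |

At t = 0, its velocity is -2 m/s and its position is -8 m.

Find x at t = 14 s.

-337.5 m

On each constant-a segment, Δv = aΔt and Δx = v₀Δt + ½aΔt²; chain segment to segment.
0–6 s: v starts -2 m/s; Δx = -2·6 + ½·-4·6² = -84 m; v ends -26 m/s.
6–8 s: v starts -26 m/s; Δx = -26·2 + ½·-6·2² = -64 m; v ends -38 m/s.
8–9 s: v starts -38 m/s; Δx = -38·1 + ½·-12·1² = -44 m; v ends -50 m/s.
9–14 s: v starts -50 m/s; Δx = -50·5 + ½·9·5² = -137.5 m; v ends -5 m/s.
x(14) = -8 + Σ Δx = -337.5 m.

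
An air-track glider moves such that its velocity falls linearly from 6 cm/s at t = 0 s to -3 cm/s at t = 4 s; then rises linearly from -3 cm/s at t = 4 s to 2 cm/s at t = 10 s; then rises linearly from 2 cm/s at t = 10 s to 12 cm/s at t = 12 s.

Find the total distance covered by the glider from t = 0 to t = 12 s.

Total distance travelled is ∫|v| dt — sum the magnitudes of each area piece.
0–4 s: v = 0 at t = 8/3 s; triangle areas 8 + 2 = 10 cm
4–10 s: v = 0 at t = 7.6 s; triangle areas 5.4 + 2.4 = 7.8 cm
10–12 s: |½(2 + 12)(2)| = 14 cm
Total distance = 31.8 cm

31.8 cm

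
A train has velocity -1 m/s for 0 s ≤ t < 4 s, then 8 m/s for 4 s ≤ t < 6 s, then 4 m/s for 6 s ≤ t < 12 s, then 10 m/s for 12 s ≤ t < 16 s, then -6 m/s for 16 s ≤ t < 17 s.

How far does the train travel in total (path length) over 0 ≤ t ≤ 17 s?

90 m

Total distance travelled is ∫|v| dt — sum the magnitudes of each area piece.
0–4 s: |-1| × 4 = 4 m
4–6 s: |8| × 2 = 16 m
6–12 s: |4| × 6 = 24 m
12–16 s: |10| × 4 = 40 m
16–17 s: |-6| × 1 = 6 m
Total distance = 90 m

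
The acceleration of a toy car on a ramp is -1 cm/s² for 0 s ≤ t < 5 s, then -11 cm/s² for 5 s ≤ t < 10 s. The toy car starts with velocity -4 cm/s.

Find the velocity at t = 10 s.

Δv equals the area under the a-t graph; then v = v₀ + Δv.
0–5 s: -1 × 5 = -5 cm/s
5–10 s: -11 × 5 = -55 cm/s
Δv = -60 cm/s, so v(10) = -4 + (-60) = -64 cm/s.

-64 cm/s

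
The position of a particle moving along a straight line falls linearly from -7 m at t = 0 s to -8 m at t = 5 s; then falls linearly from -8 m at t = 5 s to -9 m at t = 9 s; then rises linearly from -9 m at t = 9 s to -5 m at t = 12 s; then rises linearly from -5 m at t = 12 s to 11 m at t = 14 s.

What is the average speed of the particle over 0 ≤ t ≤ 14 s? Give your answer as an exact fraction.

11/7 m/s

Average speed = (total path length)/(elapsed time); on a piecewise-linear x-t graph the path length is Σ|Δx|.
0–5 s: |Δx| = |-8 − -7| = 1 m
5–9 s: |Δx| = |-9 − -8| = 1 m
9–12 s: |Δx| = |-5 − -9| = 4 m
12–14 s: |Δx| = |11 − -5| = 16 m
Total path = 22 m; average speed = 22/14 = 11/7 m/s.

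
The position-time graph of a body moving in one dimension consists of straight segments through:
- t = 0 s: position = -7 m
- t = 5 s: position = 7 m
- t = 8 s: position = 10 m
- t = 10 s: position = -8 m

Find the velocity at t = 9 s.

-9 m/s

Velocity is the slope of the x-t graph on 8–10 s: (-8 − 10)/(10 − 8) = -9 m/s.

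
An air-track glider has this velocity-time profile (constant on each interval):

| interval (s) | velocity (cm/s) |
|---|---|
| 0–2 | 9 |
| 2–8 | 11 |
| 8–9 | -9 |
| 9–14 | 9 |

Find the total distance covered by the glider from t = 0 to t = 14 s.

Total distance travelled is ∫|v| dt — sum the magnitudes of each area piece.
0–2 s: |9| × 2 = 18 cm
2–8 s: |11| × 6 = 66 cm
8–9 s: |-9| × 1 = 9 cm
9–14 s: |9| × 5 = 45 cm
Total distance = 138 cm

138 cm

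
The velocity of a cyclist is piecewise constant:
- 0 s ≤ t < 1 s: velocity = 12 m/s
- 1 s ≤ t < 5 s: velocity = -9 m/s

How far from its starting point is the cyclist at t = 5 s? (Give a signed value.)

-24 m

Displacement is the signed area under the v-t curve.
0–1 s: 12 × 1 = 12 m
1–5 s: -9 × 4 = -36 m
Net displacement = -24 m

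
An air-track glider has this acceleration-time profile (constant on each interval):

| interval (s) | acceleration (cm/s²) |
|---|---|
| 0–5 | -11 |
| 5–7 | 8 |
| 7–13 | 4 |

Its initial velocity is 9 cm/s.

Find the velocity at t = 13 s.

-6 cm/s

Δv equals the area under the a-t graph; then v = v₀ + Δv.
0–5 s: -11 × 5 = -55 cm/s
5–7 s: 8 × 2 = 16 cm/s
7–13 s: 4 × 6 = 24 cm/s
Δv = -15 cm/s, so v(13) = 9 + (-15) = -6 cm/s.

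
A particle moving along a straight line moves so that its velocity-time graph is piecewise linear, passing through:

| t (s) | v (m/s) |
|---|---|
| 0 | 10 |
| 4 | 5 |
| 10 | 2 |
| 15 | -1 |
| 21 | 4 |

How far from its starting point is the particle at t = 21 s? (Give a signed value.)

Displacement is the signed area under the v-t curve.
0–4 s: ½(10 + 5)(4) = 30 m
4–10 s: ½(5 + 2)(6) = 21 m
10–15 s: ½(2 + -1)(5) = 2.5 m
15–21 s: ½(-1 + 4)(6) = 9 m
Net displacement = 62.5 m

62.5 m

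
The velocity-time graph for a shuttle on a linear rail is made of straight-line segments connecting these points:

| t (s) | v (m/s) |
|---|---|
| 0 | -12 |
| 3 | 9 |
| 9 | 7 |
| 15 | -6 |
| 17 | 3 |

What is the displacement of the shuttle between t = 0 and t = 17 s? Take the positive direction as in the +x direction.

Displacement is the signed area under the v-t curve.
0–3 s: ½(-12 + 9)(3) = -4.5 m
3–9 s: ½(9 + 7)(6) = 48 m
9–15 s: ½(7 + -6)(6) = 3 m
15–17 s: ½(-6 + 3)(2) = -3 m
Net displacement = 43.5 m

43.5 m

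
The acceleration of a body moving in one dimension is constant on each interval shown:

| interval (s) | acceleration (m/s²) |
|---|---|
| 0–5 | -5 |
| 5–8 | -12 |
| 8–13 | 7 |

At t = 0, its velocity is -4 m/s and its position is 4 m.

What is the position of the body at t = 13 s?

On each constant-a segment, Δv = aΔt and Δx = v₀Δt + ½aΔt²; chain segment to segment.
0–5 s: v starts -4 m/s; Δx = -4·5 + ½·-5·5² = -82.5 m; v ends -29 m/s.
5–8 s: v starts -29 m/s; Δx = -29·3 + ½·-12·3² = -141 m; v ends -65 m/s.
8–13 s: v starts -65 m/s; Δx = -65·5 + ½·7·5² = -237.5 m; v ends -30 m/s.
x(13) = 4 + Σ Δx = -457 m.

-457 m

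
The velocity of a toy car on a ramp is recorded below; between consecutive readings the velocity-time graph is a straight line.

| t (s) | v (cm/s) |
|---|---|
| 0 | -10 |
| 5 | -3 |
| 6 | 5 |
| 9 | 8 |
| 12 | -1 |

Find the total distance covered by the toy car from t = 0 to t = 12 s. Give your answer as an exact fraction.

Total distance travelled is ∫|v| dt — sum the magnitudes of each area piece.
0–5 s: |½(-10 + -3)(5)| = 32.5 cm
5–6 s: v = 0 at t = 5.375 s; triangle areas 0.5625 + 1.5625 = 2.125 cm
6–9 s: |½(5 + 8)(3)| = 19.5 cm
9–12 s: v = 0 at t = 35/3 s; triangle areas 32/3 + 1/6 = 65/6 cm
Total distance = 1559/24 cm

1559/24 cm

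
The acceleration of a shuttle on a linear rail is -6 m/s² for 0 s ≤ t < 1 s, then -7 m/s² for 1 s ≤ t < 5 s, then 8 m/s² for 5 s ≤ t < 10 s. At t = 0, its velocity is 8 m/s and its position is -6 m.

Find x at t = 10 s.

On each constant-a segment, Δv = aΔt and Δx = v₀Δt + ½aΔt²; chain segment to segment.
0–1 s: v starts 8 m/s; Δx = 8·1 + ½·-6·1² = 5 m; v ends 2 m/s.
1–5 s: v starts 2 m/s; Δx = 2·4 + ½·-7·4² = -48 m; v ends -26 m/s.
5–10 s: v starts -26 m/s; Δx = -26·5 + ½·8·5² = -30 m; v ends 14 m/s.
x(10) = -6 + Σ Δx = -79 m.

-79 m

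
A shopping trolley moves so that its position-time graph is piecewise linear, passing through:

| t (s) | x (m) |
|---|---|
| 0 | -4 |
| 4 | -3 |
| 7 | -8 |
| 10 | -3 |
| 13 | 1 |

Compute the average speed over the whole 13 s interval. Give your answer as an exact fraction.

Average speed = (total path length)/(elapsed time); on a piecewise-linear x-t graph the path length is Σ|Δx|.
0–4 s: |Δx| = |-3 − -4| = 1 m
4–7 s: |Δx| = |-8 − -3| = 5 m
7–10 s: |Δx| = |-3 − -8| = 5 m
10–13 s: |Δx| = |1 − -3| = 4 m
Total path = 15 m; average speed = 15/13 = 15/13 m/s.

15/13 m/s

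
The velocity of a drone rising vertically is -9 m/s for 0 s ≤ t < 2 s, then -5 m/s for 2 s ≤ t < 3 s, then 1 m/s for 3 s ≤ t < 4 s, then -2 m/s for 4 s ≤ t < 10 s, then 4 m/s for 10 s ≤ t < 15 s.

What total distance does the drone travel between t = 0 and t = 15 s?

Total distance travelled is ∫|v| dt — sum the magnitudes of each area piece.
0–2 s: |-9| × 2 = 18 m
2–3 s: |-5| × 1 = 5 m
3–4 s: |1| × 1 = 1 m
4–10 s: |-2| × 6 = 12 m
10–15 s: |4| × 5 = 20 m
Total distance = 56 m

56 m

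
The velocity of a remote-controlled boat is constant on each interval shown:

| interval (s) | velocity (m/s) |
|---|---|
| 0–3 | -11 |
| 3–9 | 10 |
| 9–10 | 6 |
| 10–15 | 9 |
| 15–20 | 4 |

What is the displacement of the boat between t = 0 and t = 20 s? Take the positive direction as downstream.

Displacement is the signed area under the v-t curve.
0–3 s: -11 × 3 = -33 m
3–9 s: 10 × 6 = 60 m
9–10 s: 6 × 1 = 6 m
10–15 s: 9 × 5 = 45 m
15–20 s: 4 × 5 = 20 m
Net displacement = 98 m

98 m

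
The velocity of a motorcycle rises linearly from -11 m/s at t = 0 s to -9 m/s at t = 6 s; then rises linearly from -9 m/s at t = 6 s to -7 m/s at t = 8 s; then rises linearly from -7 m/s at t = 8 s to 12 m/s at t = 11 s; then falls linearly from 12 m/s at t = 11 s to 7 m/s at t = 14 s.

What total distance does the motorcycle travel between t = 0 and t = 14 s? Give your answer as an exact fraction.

2275/19 m

Total distance travelled is ∫|v| dt — sum the magnitudes of each area piece.
0–6 s: |½(-11 + -9)(6)| = 60 m
6–8 s: |½(-9 + -7)(2)| = 16 m
8–11 s: v = 0 at t = 173/19 s; triangle areas 147/38 + 216/19 = 579/38 m
11–14 s: |½(12 + 7)(3)| = 28.5 m
Total distance = 2275/19 m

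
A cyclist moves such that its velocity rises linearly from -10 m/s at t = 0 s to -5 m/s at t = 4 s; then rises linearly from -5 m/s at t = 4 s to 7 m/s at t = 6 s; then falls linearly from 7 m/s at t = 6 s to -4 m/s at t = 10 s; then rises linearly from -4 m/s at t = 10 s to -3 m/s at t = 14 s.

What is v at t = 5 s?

1 m/s

On 4–6 s the graph is linear from -5 to 7 m/s: v(5) = -5 + (7 − -5)·(5 − 4)/(6 − 4) = 1 m/s.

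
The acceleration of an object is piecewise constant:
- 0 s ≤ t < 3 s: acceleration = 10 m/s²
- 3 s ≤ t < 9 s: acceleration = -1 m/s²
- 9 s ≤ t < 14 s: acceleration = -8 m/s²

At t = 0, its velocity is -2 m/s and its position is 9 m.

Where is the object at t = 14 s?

208 m

On each constant-a segment, Δv = aΔt and Δx = v₀Δt + ½aΔt²; chain segment to segment.
0–3 s: v starts -2 m/s; Δx = -2·3 + ½·10·3² = 39 m; v ends 28 m/s.
3–9 s: v starts 28 m/s; Δx = 28·6 + ½·-1·6² = 150 m; v ends 22 m/s.
9–14 s: v starts 22 m/s; Δx = 22·5 + ½·-8·5² = 10 m; v ends -18 m/s.
x(14) = 9 + Σ Δx = 208 m.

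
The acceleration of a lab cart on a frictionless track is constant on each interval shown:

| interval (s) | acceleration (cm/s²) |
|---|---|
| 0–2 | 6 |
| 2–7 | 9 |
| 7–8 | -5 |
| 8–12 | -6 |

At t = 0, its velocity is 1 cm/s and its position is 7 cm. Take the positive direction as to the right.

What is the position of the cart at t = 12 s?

On each constant-a segment, Δv = aΔt and Δx = v₀Δt + ½aΔt²; chain segment to segment.
0–2 s: v starts 1 cm/s; Δx = 1·2 + ½·6·2² = 14 cm; v ends 13 cm/s.
2–7 s: v starts 13 cm/s; Δx = 13·5 + ½·9·5² = 177.5 cm; v ends 58 cm/s.
7–8 s: v starts 58 cm/s; Δx = 58·1 + ½·-5·1² = 55.5 cm; v ends 53 cm/s.
8–12 s: v starts 53 cm/s; Δx = 53·4 + ½·-6·4² = 164 cm; v ends 29 cm/s.
x(12) = 7 + Σ Δx = 418 cm.

418 cm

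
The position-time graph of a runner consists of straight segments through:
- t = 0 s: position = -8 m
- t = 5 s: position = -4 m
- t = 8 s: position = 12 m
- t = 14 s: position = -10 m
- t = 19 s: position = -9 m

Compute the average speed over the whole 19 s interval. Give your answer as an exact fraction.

Average speed = (total path length)/(elapsed time); on a piecewise-linear x-t graph the path length is Σ|Δx|.
0–5 s: |Δx| = |-4 − -8| = 4 m
5–8 s: |Δx| = |12 − -4| = 16 m
8–14 s: |Δx| = |-10 − 12| = 22 m
14–19 s: |Δx| = |-9 − -10| = 1 m
Total path = 43 m; average speed = 43/19 = 43/19 m/s.

43/19 m/s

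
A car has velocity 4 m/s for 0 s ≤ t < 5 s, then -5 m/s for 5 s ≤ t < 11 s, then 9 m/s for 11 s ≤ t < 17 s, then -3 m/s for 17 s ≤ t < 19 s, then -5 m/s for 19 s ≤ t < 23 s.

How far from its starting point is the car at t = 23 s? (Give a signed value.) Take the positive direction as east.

18 m

Displacement is the signed area under the v-t curve.
0–5 s: 4 × 5 = 20 m
5–11 s: -5 × 6 = -30 m
11–17 s: 9 × 6 = 54 m
17–19 s: -3 × 2 = -6 m
19–23 s: -5 × 4 = -20 m
Net displacement = 18 m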